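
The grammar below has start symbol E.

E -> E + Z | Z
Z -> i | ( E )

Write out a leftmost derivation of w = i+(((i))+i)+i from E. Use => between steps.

E => E+Z => E+Z+Z => Z+Z+Z => i+Z+Z => i+(E)+Z => i+(E+Z)+Z => i+(Z+Z)+Z => i+((E)+Z)+Z => i+((Z)+Z)+Z => i+(((E))+Z)+Z => i+(((Z))+Z)+Z => i+(((i))+Z)+Z => i+(((i))+i)+Z => i+(((i))+i)+i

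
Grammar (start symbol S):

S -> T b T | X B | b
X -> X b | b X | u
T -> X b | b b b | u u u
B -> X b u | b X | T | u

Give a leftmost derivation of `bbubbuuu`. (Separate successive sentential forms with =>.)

S => XB => XbB => XbbB => bXbbB => bbXbbB => bbubbB => bbubbT => bbubbuuu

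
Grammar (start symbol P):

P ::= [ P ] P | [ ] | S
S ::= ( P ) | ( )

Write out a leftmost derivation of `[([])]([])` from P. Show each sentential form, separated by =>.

P => [P]P   [P ::= [ P ] P]
[P]P => [S]P   [P ::= S]
[S]P => [(P)]P   [S ::= ( P )]
[(P)]P => [([])]P   [P ::= [ ]]
[([])]P => [([])]S   [P ::= S]
[([])]S => [([])](P)   [S ::= ( P )]
[([])](P) => [([])]([])   [P ::= [ ]]

P => [P]P => [S]P => [(P)]P => [([])]P => [([])]S => [([])](P) => [([])]([])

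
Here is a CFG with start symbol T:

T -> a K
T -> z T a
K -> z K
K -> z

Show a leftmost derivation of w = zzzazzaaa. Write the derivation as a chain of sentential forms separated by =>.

T => zTa   [T -> z T a]
zTa => zzTaa   [T -> z T a]
zzTaa => zzzTaaa   [T -> z T a]
zzzTaaa => zzzaKaaa   [T -> a K]
zzzaKaaa => zzzazKaaa   [K -> z K]
zzzazKaaa => zzzazzaaa   [K -> z]

T => zTa => zzTaa => zzzTaaa => zzzaKaaa => zzzazKaaa => zzzazzaaa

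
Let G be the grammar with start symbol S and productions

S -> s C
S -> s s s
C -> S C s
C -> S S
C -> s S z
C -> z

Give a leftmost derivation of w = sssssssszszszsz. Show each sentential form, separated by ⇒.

S ⇒ sC   [S -> s C]
sC ⇒ ssSz   [C -> s S z]
ssSz ⇒ sssCz   [S -> s C]
sssCz ⇒ sssSCsz   [C -> S C s]
sssSCsz ⇒ ssssCCsz   [S -> s C]
ssssCCsz ⇒ ssssSCsCsz   [C -> S C s]
ssssSCsCsz ⇒ sssssCCsCsz   [S -> s C]
sssssCCsCsz ⇒ sssssSCsCsCsz   [C -> S C s]
sssssSCsCsCsz ⇒ ssssssssCsCsCsz   [S -> s s s]
ssssssssCsCsCsz ⇒ sssssssszsCsCsz   [C -> z]
sssssssszsCsCsz ⇒ sssssssszszsCsz   [C -> z]
sssssssszszsCsz ⇒ sssssssszszszsz   [C -> z]

S⇒sC⇒ssSz⇒sssCz⇒sssSCsz⇒ssssCCsz⇒ssssSCsCsz⇒sssssCCsCsz⇒sssssSCsCsCsz⇒ssssssssCsCsCsz⇒sssssssszsCsCsz⇒sssssssszszsCsz⇒sssssssszszszsz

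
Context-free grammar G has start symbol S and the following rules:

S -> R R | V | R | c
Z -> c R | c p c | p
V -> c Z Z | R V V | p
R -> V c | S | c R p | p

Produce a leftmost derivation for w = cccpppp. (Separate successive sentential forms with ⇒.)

S ⇒ RR   [S -> R R]
RR ⇒ cRpR   [R -> c R p]
cRpR ⇒ ccRppR   [R -> c R p]
ccRppR ⇒ ccSppR   [R -> S]
ccSppR ⇒ ccRRppR   [S -> R R]
ccRRppR ⇒ ccSRppR   [R -> S]
ccSRppR ⇒ cccRppR   [S -> c]
cccRppR ⇒ cccpppR   [R -> p]
cccpppR ⇒ cccpppp   [R -> p]

S ⇒ RR ⇒ cRpR ⇒ ccRppR ⇒ ccSppR ⇒ ccRRppR ⇒ ccSRppR ⇒ cccRppR ⇒ cccpppR ⇒ cccpppp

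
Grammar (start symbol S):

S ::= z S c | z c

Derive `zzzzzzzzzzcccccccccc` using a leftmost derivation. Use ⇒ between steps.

S ⇒ zSc   [S ::= z S c]
zSc ⇒ zzScc   [S ::= z S c]
zzScc ⇒ zzzSccc   [S ::= z S c]
zzzSccc ⇒ zzzzScccc   [S ::= z S c]
zzzzScccc ⇒ zzzzzSccccc   [S ::= z S c]
zzzzzSccccc ⇒ zzzzzzScccccc   [S ::= z S c]
zzzzzzScccccc ⇒ zzzzzzzSccccccc   [S ::= z S c]
zzzzzzzSccccccc ⇒ zzzzzzzzScccccccc   [S ::= z S c]
zzzzzzzzScccccccc ⇒ zzzzzzzzzSccccccccc   [S ::= z S c]
zzzzzzzzzSccccccccc ⇒ zzzzzzzzzzcccccccccc   [S ::= z c]

S ⇒ zSc ⇒ zzScc ⇒ zzzSccc ⇒ zzzzScccc ⇒ zzzzzSccccc ⇒ zzzzzzScccccc ⇒ zzzzzzzSccccccc ⇒ zzzzzzzzScccccccc ⇒ zzzzzzzzzSccccccccc ⇒ zzzzzzzzzzcccccccccc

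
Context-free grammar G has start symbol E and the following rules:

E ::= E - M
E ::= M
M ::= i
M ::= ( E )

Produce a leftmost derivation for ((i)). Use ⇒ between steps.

E ⇒ M   [E ::= M]
M ⇒ (E)   [M ::= ( E )]
(E) ⇒ (M)   [E ::= M]
(M) ⇒ ((E))   [M ::= ( E )]
((E)) ⇒ ((M))   [E ::= M]
((M)) ⇒ ((i))   [M ::= i]

E ⇒ M ⇒ (E) ⇒ (M) ⇒ ((E)) ⇒ ((M)) ⇒ ((i))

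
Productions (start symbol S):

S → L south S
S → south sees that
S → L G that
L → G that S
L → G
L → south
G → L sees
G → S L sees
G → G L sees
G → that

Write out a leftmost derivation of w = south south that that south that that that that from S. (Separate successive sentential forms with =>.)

S => L south S => south south S => south south L G that => south south G that S G that => south south that that S G that => south south that that L G that G that => south south that that south G that G that => south south that that south that that G that => south south that that south that that that that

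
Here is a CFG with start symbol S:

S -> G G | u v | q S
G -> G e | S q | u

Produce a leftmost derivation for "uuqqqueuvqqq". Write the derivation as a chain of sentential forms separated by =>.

S => GG => uG => uSq => uGGq => uuGq => uuSqq => uuqSqq => uuqqSqq => uuqqqSqq => uuqqqGGqq => uuqqqGeGqq => uuqqqueGqq => uuqqqueSqqq => uuqqqueuvqqq

S => GG   [S -> G G]
GG => uG   [G -> u]
uG => uSq   [G -> S q]
uSq => uGGq   [S -> G G]
uGGq => uuGq   [G -> u]
uuGq => uuSqq   [G -> S q]
uuSqq => uuqSqq   [S -> q S]
uuqSqq => uuqqSqq   [S -> q S]
uuqqSqq => uuqqqSqq   [S -> q S]
uuqqqSqq => uuqqqGGqq   [S -> G G]
uuqqqGGqq => uuqqqGeGqq   [G -> G e]
uuqqqGeGqq => uuqqqueGqq   [G -> u]
uuqqqueGqq => uuqqqueSqqq   [G -> S q]
uuqqqueSqqq => uuqqqueuvqqq   [S -> u v]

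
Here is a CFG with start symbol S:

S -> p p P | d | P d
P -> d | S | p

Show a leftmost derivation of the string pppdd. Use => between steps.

S=>Pd=>Sd=>Pdd=>Sdd=>ppPdd=>pppdd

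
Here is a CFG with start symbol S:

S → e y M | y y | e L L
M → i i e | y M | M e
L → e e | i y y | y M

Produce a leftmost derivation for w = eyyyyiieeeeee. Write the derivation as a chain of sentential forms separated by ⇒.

S ⇒ eyM ⇒ eyyM ⇒ eyyyM ⇒ eyyyMe ⇒ eyyyyMe ⇒ eyyyyMee ⇒ eyyyyMeee ⇒ eyyyyMeeee ⇒ eyyyyMeeeee ⇒ eyyyyiieeeeee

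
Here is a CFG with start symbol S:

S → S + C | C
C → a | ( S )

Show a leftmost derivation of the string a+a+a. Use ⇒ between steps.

S ⇒ S+C ⇒ S+C+C ⇒ C+C+C ⇒ a+C+C ⇒ a+a+C ⇒ a+a+a

S ⇒ S+C   [S → S + C]
S+C ⇒ S+C+C   [S → S + C]
S+C+C ⇒ C+C+C   [S → C]
C+C+C ⇒ a+C+C   [C → a]
a+C+C ⇒ a+a+C   [C → a]
a+a+C ⇒ a+a+a   [C → a]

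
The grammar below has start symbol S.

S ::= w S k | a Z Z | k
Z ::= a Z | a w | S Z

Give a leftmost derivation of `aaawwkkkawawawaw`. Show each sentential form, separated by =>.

S => aZZ   [S ::= a Z Z]
aZZ => aSZZ   [Z ::= S Z]
aSZZ => aaZZZZ   [S ::= a Z Z]
aaZZZZ => aaaZZZZ   [Z ::= a Z]
aaaZZZZ => aaaSZZZZ   [Z ::= S Z]
aaaSZZZZ => aaawSkZZZZ   [S ::= w S k]
aaawSkZZZZ => aaawwSkkZZZZ   [S ::= w S k]
aaawwSkkZZZZ => aaawwkkkZZZZ   [S ::= k]
aaawwkkkZZZZ => aaawwkkkawZZZ   [Z ::= a w]
aaawwkkkawZZZ => aaawwkkkawawZZ   [Z ::= a w]
aaawwkkkawawZZ => aaawwkkkawawawZ   [Z ::= a w]
aaawwkkkawawawZ => aaawwkkkawawawaw   [Z ::= a w]

S => aZZ => aSZZ => aaZZZZ => aaaZZZZ => aaaSZZZZ => aaawSkZZZZ => aaawwSkkZZZZ => aaawwkkkZZZZ => aaawwkkkawZZZ => aaawwkkkawawZZ => aaawwkkkawawawZ => aaawwkkkawawawaw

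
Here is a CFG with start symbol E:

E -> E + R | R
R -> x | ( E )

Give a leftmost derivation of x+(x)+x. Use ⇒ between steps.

E⇒E+R⇒E+R+R⇒R+R+R⇒x+R+R⇒x+(E)+R⇒x+(R)+R⇒x+(x)+R⇒x+(x)+x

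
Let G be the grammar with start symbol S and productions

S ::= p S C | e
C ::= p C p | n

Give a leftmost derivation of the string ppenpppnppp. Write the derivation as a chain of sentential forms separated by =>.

S => pSC   [S ::= p S C]
pSC => ppSCC   [S ::= p S C]
ppSCC => ppeCC   [S ::= e]
ppeCC => ppenC   [C ::= n]
ppenC => ppenpCp   [C ::= p C p]
ppenpCp => ppenppCpp   [C ::= p C p]
ppenppCpp => ppenpppCppp   [C ::= p C p]
ppenpppCppp => ppenpppnppp   [C ::= n]

S => pSC => ppSCC => ppeCC => ppenC => ppenpCp => ppenppCpp => ppenpppCppp => ppenpppnppp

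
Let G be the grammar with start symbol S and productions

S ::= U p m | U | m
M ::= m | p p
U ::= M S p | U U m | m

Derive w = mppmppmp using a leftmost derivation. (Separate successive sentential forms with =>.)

S=>U=>MSp=>mSp=>mUpmp=>mMSppmp=>mppSppmp=>mppmppmp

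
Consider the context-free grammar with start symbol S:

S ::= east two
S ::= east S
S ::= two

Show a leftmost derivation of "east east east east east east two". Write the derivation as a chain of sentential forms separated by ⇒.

S ⇒ east S ⇒ east east S ⇒ east east east S ⇒ east east east east S ⇒ east east east east east S ⇒ east east east east east east two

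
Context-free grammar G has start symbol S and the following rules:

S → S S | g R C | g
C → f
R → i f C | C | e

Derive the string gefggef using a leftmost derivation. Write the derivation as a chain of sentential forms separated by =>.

S => SS   [S → S S]
SS => gRCS   [S → g R C]
gRCS => geCS   [R → e]
geCS => gefS   [C → f]
gefS => gefSS   [S → S S]
gefSS => gefgS   [S → g]
gefgS => gefggRC   [S → g R C]
gefggRC => gefggeC   [R → e]
gefggeC => gefggef   [C → f]

S=>SS=>gRCS=>geCS=>gefS=>gefSS=>gefgS=>gefggRC=>gefggeC=>gefggef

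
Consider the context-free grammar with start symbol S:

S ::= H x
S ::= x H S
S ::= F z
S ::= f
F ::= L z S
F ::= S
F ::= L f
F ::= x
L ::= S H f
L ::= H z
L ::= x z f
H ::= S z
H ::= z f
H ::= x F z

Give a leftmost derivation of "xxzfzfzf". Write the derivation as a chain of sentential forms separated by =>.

S => xHS   [S ::= x H S]
xHS => xxFzS   [H ::= x F z]
xxFzS => xxLfzS   [F ::= L f]
xxLfzS => xxHzfzS   [L ::= H z]
xxHzfzS => xxzfzfzS   [H ::= z f]
xxzfzfzS => xxzfzfzf   [S ::= f]

S=>xHS=>xxFzS=>xxLfzS=>xxHzfzS=>xxzfzfzS=>xxzfzfzf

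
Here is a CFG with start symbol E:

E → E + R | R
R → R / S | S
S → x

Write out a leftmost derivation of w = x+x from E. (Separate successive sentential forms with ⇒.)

E ⇒ E+R   [E → E + R]
E+R ⇒ R+R   [E → R]
R+R ⇒ S+R   [R → S]
S+R ⇒ x+R   [S → x]
x+R ⇒ x+S   [R → S]
x+S ⇒ x+x   [S → x]

E ⇒ E+R ⇒ R+R ⇒ S+R ⇒ x+R ⇒ x+S ⇒ x+x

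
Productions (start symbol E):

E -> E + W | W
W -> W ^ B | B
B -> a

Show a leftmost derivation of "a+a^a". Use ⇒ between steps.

E ⇒ E+W   [E -> E + W]
E+W ⇒ W+W   [E -> W]
W+W ⇒ B+W   [W -> B]
B+W ⇒ a+W   [B -> a]
a+W ⇒ a+W^B   [W -> W ^ B]
a+W^B ⇒ a+B^B   [W -> B]
a+B^B ⇒ a+a^B   [B -> a]
a+a^B ⇒ a+a^a   [B -> a]

E⇒E+W⇒W+W⇒B+W⇒a+W⇒a+W^B⇒a+B^B⇒a+a^B⇒a+a^a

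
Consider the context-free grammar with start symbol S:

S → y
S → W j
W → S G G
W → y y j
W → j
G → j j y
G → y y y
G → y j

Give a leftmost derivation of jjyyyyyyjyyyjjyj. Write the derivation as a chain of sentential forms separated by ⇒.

S ⇒ Wj ⇒ SGGj ⇒ WjGGj ⇒ SGGjGGj ⇒ WjGGjGGj ⇒ jjGGjGGj ⇒ jjyyyGjGGj ⇒ jjyyyyyyjGGj ⇒ jjyyyyyyjyyyGj ⇒ jjyyyyyyjyyyjjyj

S ⇒ Wj   [S → W j]
Wj ⇒ SGGj   [W → S G G]
SGGj ⇒ WjGGj   [S → W j]
WjGGj ⇒ SGGjGGj   [W → S G G]
SGGjGGj ⇒ WjGGjGGj   [S → W j]
WjGGjGGj ⇒ jjGGjGGj   [W → j]
jjGGjGGj ⇒ jjyyyGjGGj   [G → y y y]
jjyyyGjGGj ⇒ jjyyyyyyjGGj   [G → y y y]
jjyyyyyyjGGj ⇒ jjyyyyyyjyyyGj   [G → y y y]
jjyyyyyyjyyyGj ⇒ jjyyyyyyjyyyjjyj   [G → j j y]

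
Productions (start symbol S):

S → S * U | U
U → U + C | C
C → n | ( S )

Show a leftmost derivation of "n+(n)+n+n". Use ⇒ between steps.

S ⇒ U   [S → U]
U ⇒ U+C   [U → U + C]
U+C ⇒ U+C+C   [U → U + C]
U+C+C ⇒ U+C+C+C   [U → U + C]
U+C+C+C ⇒ C+C+C+C   [U → C]
C+C+C+C ⇒ n+C+C+C   [C → n]
n+C+C+C ⇒ n+(S)+C+C   [C → ( S )]
n+(S)+C+C ⇒ n+(U)+C+C   [S → U]
n+(U)+C+C ⇒ n+(C)+C+C   [U → C]
n+(C)+C+C ⇒ n+(n)+C+C   [C → n]
n+(n)+C+C ⇒ n+(n)+n+C   [C → n]
n+(n)+n+C ⇒ n+(n)+n+n   [C → n]

S ⇒ U ⇒ U+C ⇒ U+C+C ⇒ U+C+C+C ⇒ C+C+C+C ⇒ n+C+C+C ⇒ n+(S)+C+C ⇒ n+(U)+C+C ⇒ n+(C)+C+C ⇒ n+(n)+C+C ⇒ n+(n)+n+C ⇒ n+(n)+n+n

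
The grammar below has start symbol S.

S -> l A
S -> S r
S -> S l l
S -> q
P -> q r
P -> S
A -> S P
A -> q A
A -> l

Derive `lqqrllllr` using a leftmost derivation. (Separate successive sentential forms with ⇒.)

S ⇒ Sr   [S -> S r]
Sr ⇒ Sllr   [S -> S l l]
Sllr ⇒ lAllr   [S -> l A]
lAllr ⇒ lSPllr   [A -> S P]
lSPllr ⇒ lqPllr   [S -> q]
lqPllr ⇒ lqSllr   [P -> S]
lqSllr ⇒ lqSllllr   [S -> S l l]
lqSllllr ⇒ lqSrllllr   [S -> S r]
lqSrllllr ⇒ lqqrllllr   [S -> q]

S ⇒ Sr ⇒ Sllr ⇒ lAllr ⇒ lSPllr ⇒ lqPllr ⇒ lqSllr ⇒ lqSllllr ⇒ lqSrllllr ⇒ lqqrllllr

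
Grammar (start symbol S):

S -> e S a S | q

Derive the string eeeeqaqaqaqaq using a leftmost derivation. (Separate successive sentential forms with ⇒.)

S ⇒ eSaS   [S -> e S a S]
eSaS ⇒ eeSaSaS   [S -> e S a S]
eeSaSaS ⇒ eeeSaSaSaS   [S -> e S a S]
eeeSaSaSaS ⇒ eeeeSaSaSaSaS   [S -> e S a S]
eeeeSaSaSaSaS ⇒ eeeeqaSaSaSaS   [S -> q]
eeeeqaSaSaSaS ⇒ eeeeqaqaSaSaS   [S -> q]
eeeeqaqaSaSaS ⇒ eeeeqaqaqaSaS   [S -> q]
eeeeqaqaqaSaS ⇒ eeeeqaqaqaqaS   [S -> q]
eeeeqaqaqaqaS ⇒ eeeeqaqaqaqaq   [S -> q]

S⇒eSaS⇒eeSaSaS⇒eeeSaSaSaS⇒eeeeSaSaSaSaS⇒eeeeqaSaSaSaS⇒eeeeqaqaSaSaS⇒eeeeqaqaqaSaS⇒eeeeqaqaqaqaS⇒eeeeqaqaqaqaq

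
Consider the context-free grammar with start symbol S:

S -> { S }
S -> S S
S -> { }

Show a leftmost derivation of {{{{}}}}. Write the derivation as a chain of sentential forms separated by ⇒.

S ⇒ {S}   [S -> { S }]
{S} ⇒ {{S}}   [S -> { S }]
{{S}} ⇒ {{{S}}}   [S -> { S }]
{{{S}}} ⇒ {{{{}}}}   [S -> { }]

S ⇒ {S} ⇒ {{S}} ⇒ {{{S}}} ⇒ {{{{}}}}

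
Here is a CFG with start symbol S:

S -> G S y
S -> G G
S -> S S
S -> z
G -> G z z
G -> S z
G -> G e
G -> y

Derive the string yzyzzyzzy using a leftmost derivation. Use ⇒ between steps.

S ⇒ GSy ⇒ SzSy ⇒ GSyzSy ⇒ SzSyzSy ⇒ GSyzSyzSy ⇒ ySyzSyzSy ⇒ yzyzSyzSy ⇒ yzyzzyzSy ⇒ yzyzzyzzy

S ⇒ GSy   [S -> G S y]
GSy ⇒ SzSy   [G -> S z]
SzSy ⇒ GSyzSy   [S -> G S y]
GSyzSy ⇒ SzSyzSy   [G -> S z]
SzSyzSy ⇒ GSyzSyzSy   [S -> G S y]
GSyzSyzSy ⇒ ySyzSyzSy   [G -> y]
ySyzSyzSy ⇒ yzyzSyzSy   [S -> z]
yzyzSyzSy ⇒ yzyzzyzSy   [S -> z]
yzyzzyzSy ⇒ yzyzzyzzy   [S -> z]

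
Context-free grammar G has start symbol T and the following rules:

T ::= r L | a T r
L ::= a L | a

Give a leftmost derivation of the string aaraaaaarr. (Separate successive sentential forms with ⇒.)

T ⇒ aTr ⇒ aaTrr ⇒ aarLrr ⇒ aaraLrr ⇒ aaraaLrr ⇒ aaraaaLrr ⇒ aaraaaaLrr ⇒ aaraaaaarr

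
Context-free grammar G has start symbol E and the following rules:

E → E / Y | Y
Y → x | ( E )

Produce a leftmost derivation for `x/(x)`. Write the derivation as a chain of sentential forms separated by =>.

E => E/Y => Y/Y => x/Y => x/(E) => x/(Y) => x/(x)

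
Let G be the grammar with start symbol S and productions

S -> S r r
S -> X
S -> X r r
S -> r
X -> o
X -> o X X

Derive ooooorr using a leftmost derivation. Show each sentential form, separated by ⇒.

S ⇒ Xrr   [S -> X r r]
Xrr ⇒ oXXrr   [X -> o X X]
oXXrr ⇒ ooXXXrr   [X -> o X X]
ooXXXrr ⇒ oooXXrr   [X -> o]
oooXXrr ⇒ ooooXrr   [X -> o]
ooooXrr ⇒ ooooorr   [X -> o]

S⇒Xrr⇒oXXrr⇒ooXXXrr⇒oooXXrr⇒ooooXrr⇒ooooorr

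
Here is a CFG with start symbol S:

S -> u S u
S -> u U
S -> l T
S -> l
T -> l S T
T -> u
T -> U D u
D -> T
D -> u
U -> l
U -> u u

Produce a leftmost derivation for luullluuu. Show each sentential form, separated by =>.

S => lT => lUDu => luuDu => luuTu => luuUDuu => luulDuu => luulTuu => luullSTuu => luulllTuu => luullluuu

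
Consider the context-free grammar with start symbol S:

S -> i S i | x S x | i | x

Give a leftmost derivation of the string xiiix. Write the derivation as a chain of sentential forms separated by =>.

S => xSx   [S -> x S x]
xSx => xiSix   [S -> i S i]
xiSix => xiiix   [S -> i]

S => xSx => xiSix => xiiix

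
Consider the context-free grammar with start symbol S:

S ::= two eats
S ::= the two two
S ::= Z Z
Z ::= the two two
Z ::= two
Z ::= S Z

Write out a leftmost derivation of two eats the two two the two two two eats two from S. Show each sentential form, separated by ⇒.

S ⇒ Z Z ⇒ S Z Z ⇒ two eats Z Z ⇒ two eats S Z Z ⇒ two eats the two two Z Z ⇒ two eats the two two the two two Z ⇒ two eats the two two the two two S Z ⇒ two eats the two two the two two two eats Z ⇒ two eats the two two the two two two eats two

S ⇒ Z Z   [S ::= Z Z]
Z Z ⇒ S Z Z   [Z ::= S Z]
S Z Z ⇒ two eats Z Z   [S ::= two eats]
two eats Z Z ⇒ two eats S Z Z   [Z ::= S Z]
two eats S Z Z ⇒ two eats the two two Z Z   [S ::= the two two]
two eats the two two Z Z ⇒ two eats the two two the two two Z   [Z ::= the two two]
two eats the two two the two two Z ⇒ two eats the two two the two two S Z   [Z ::= S Z]
two eats the two two the two two S Z ⇒ two eats the two two the two two two eats Z   [S ::= two eats]
two eats the two two the two two two eats Z ⇒ two eats the two two the two two two eats two   [Z ::= two]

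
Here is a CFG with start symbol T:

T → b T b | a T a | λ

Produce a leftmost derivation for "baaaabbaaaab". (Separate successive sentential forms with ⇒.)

T ⇒ bTb ⇒ baTab ⇒ baaTaab ⇒ baaaTaaab ⇒ baaaaTaaaab ⇒ baaaabTbaaaab ⇒ baaaabbaaaab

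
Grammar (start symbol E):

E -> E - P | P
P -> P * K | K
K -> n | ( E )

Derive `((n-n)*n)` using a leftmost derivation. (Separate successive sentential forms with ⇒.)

E ⇒ P ⇒ K ⇒ (E) ⇒ (P) ⇒ (P*K) ⇒ (K*K) ⇒ ((E)*K) ⇒ ((E-P)*K) ⇒ ((P-P)*K) ⇒ ((K-P)*K) ⇒ ((n-P)*K) ⇒ ((n-K)*K) ⇒ ((n-n)*K) ⇒ ((n-n)*n)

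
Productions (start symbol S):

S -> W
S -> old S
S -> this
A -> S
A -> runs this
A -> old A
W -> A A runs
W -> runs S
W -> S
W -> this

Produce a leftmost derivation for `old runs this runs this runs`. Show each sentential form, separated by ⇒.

S ⇒ W   [S -> W]
W ⇒ A A runs   [W -> A A runs]
A A runs ⇒ old A A runs   [A -> old A]
old A A runs ⇒ old S A runs   [A -> S]
old S A runs ⇒ old W A runs   [S -> W]
old W A runs ⇒ old runs S A runs   [W -> runs S]
old runs S A runs ⇒ old runs this A runs   [S -> this]
old runs this A runs ⇒ old runs this runs this runs   [A -> runs this]

S ⇒ W ⇒ A A runs ⇒ old A A runs ⇒ old S A runs ⇒ old W A runs ⇒ old runs S A runs ⇒ old runs this A runs ⇒ old runs this runs this runs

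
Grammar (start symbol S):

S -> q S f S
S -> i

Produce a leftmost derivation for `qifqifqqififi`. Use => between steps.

S=>qSfS=>qifS=>qifqSfS=>qifqifS=>qifqifqSfS=>qifqifqqSfSfS=>qifqifqqifSfS=>qifqifqqififS=>qifqifqqififi

S => qSfS   [S -> q S f S]
qSfS => qifS   [S -> i]
qifS => qifqSfS   [S -> q S f S]
qifqSfS => qifqifS   [S -> i]
qifqifS => qifqifqSfS   [S -> q S f S]
qifqifqSfS => qifqifqqSfSfS   [S -> q S f S]
qifqifqqSfSfS => qifqifqqifSfS   [S -> i]
qifqifqqifSfS => qifqifqqififS   [S -> i]
qifqifqqififS => qifqifqqififi   [S -> i]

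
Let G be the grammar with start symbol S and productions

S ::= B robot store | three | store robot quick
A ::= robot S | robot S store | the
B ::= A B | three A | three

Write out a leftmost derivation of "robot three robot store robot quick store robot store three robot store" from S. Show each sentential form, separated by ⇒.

S ⇒ B robot store ⇒ A B robot store ⇒ robot S B robot store ⇒ robot B robot store B robot store ⇒ robot three A robot store B robot store ⇒ robot three robot S store robot store B robot store ⇒ robot three robot store robot quick store robot store B robot store ⇒ robot three robot store robot quick store robot store three robot store

S ⇒ B robot store   [S ::= B robot store]
B robot store ⇒ A B robot store   [B ::= A B]
A B robot store ⇒ robot S B robot store   [A ::= robot S]
robot S B robot store ⇒ robot B robot store B robot store   [S ::= B robot store]
robot B robot store B robot store ⇒ robot three A robot store B robot store   [B ::= three A]
robot three A robot store B robot store ⇒ robot three robot S store robot store B robot store   [A ::= robot S store]
robot three robot S store robot store B robot store ⇒ robot three robot store robot quick store robot store B robot store   [S ::= store robot quick]
robot three robot store robot quick store robot store B robot store ⇒ robot three robot store robot quick store robot store three robot store   [B ::= three]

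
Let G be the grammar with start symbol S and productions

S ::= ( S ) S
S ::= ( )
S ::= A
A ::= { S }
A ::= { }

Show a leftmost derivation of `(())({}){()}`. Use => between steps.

S => (S)S => (())S => (())(S)S => (())(A)S => (())({})S => (())({})A => (())({}){S} => (())({}){()}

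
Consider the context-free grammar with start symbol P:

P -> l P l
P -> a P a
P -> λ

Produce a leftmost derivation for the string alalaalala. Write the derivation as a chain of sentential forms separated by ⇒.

P ⇒ aPa   [P -> a P a]
aPa ⇒ alPla   [P -> l P l]
alPla ⇒ alaPala   [P -> a P a]
alaPala ⇒ alalPlala   [P -> l P l]
alalPlala ⇒ alalaPalala   [P -> a P a]
alalaPalala ⇒ alalaalala   [P -> λ]

P ⇒ aPa ⇒ alPla ⇒ alaPala ⇒ alalPlala ⇒ alalaPalala ⇒ alalaalala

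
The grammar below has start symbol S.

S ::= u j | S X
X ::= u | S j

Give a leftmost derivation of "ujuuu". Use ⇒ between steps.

S ⇒ SX   [S ::= S X]
SX ⇒ SXX   [S ::= S X]
SXX ⇒ SXXX   [S ::= S X]
SXXX ⇒ ujXXX   [S ::= u j]
ujXXX ⇒ ujuXX   [X ::= u]
ujuXX ⇒ ujuuX   [X ::= u]
ujuuX ⇒ ujuuu   [X ::= u]

S ⇒ SX ⇒ SXX ⇒ SXXX ⇒ ujXXX ⇒ ujuXX ⇒ ujuuX ⇒ ujuuu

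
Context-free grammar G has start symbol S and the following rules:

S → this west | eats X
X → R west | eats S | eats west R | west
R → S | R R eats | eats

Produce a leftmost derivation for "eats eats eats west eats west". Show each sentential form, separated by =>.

S => eats X => eats R west => eats S west => eats eats X west => eats eats eats west R west => eats eats eats west eats west

S => eats X   [S → eats X]
eats X => eats R west   [X → R west]
eats R west => eats S west   [R → S]
eats S west => eats eats X west   [S → eats X]
eats eats X west => eats eats eats west R west   [X → eats west R]
eats eats eats west R west => eats eats eats west eats west   [R → eats]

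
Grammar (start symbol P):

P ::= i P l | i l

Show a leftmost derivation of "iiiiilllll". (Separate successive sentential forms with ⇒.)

P ⇒ iPl   [P ::= i P l]
iPl ⇒ iiPll   [P ::= i P l]
iiPll ⇒ iiiPlll   [P ::= i P l]
iiiPlll ⇒ iiiiPllll   [P ::= i P l]
iiiiPllll ⇒ iiiiilllll   [P ::= i l]

P ⇒ iPl ⇒ iiPll ⇒ iiiPlll ⇒ iiiiPllll ⇒ iiiiilllll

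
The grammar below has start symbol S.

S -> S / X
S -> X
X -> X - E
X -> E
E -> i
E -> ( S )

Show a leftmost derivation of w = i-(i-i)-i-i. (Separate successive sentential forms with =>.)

S => X => X-E => X-E-E => X-E-E-E => E-E-E-E => i-E-E-E => i-(S)-E-E => i-(X)-E-E => i-(X-E)-E-E => i-(E-E)-E-E => i-(i-E)-E-E => i-(i-i)-E-E => i-(i-i)-i-E => i-(i-i)-i-i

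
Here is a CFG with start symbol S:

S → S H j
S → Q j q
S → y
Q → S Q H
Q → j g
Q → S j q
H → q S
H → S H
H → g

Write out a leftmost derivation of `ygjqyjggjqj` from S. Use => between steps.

S => SHj   [S → S H j]
SHj => SHjHj   [S → S H j]
SHjHj => yHjHj   [S → y]
yHjHj => ygjHj   [H → g]
ygjHj => ygjqSj   [H → q S]
ygjqSj => ygjqQjqj   [S → Q j q]
ygjqQjqj => ygjqSQHjqj   [Q → S Q H]
ygjqSQHjqj => ygjqyQHjqj   [S → y]
ygjqyQHjqj => ygjqyjgHjqj   [Q → j g]
ygjqyjgHjqj => ygjqyjggjqj   [H → g]

S => SHj => SHjHj => yHjHj => ygjHj => ygjqSj => ygjqQjqj => ygjqSQHjqj => ygjqyQHjqj => ygjqyjgHjqj => ygjqyjggjqj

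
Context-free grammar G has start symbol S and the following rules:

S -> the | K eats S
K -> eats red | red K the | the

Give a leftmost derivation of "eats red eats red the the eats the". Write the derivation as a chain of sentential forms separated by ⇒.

S ⇒ K eats S   [S -> K eats S]
K eats S ⇒ eats red eats S   [K -> eats red]
eats red eats S ⇒ eats red eats K eats S   [S -> K eats S]
eats red eats K eats S ⇒ eats red eats red K the eats S   [K -> red K the]
eats red eats red K the eats S ⇒ eats red eats red the the eats S   [K -> the]
eats red eats red the the eats S ⇒ eats red eats red the the eats the   [S -> the]

S ⇒ K eats S ⇒ eats red eats S ⇒ eats red eats K eats S ⇒ eats red eats red K the eats S ⇒ eats red eats red the the eats S ⇒ eats red eats red the the eats the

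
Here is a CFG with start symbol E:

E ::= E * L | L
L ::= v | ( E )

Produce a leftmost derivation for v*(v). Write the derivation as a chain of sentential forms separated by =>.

E => E*L => L*L => v*L => v*(E) => v*(L) => v*(v)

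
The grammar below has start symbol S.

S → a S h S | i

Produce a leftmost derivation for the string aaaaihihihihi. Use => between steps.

S=>aShS=>aaShShS=>aaaShShShS=>aaaaShShShShS=>aaaaihShShShS=>aaaaihihShShS=>aaaaihihihShS=>aaaaihihihihS=>aaaaihihihihi

S => aShS   [S → a S h S]
aShS => aaShShS   [S → a S h S]
aaShShS => aaaShShShS   [S → a S h S]
aaaShShShS => aaaaShShShShS   [S → a S h S]
aaaaShShShShS => aaaaihShShShS   [S → i]
aaaaihShShShS => aaaaihihShShS   [S → i]
aaaaihihShShS => aaaaihihihShS   [S → i]
aaaaihihihShS => aaaaihihihihS   [S → i]
aaaaihihihihS => aaaaihihihihi   [S → i]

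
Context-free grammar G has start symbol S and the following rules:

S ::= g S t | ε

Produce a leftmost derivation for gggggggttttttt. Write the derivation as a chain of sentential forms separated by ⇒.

S ⇒ gSt ⇒ ggStt ⇒ gggSttt ⇒ ggggStttt ⇒ gggggSttttt ⇒ ggggggStttttt ⇒ gggggggSttttttt ⇒ gggggggttttttt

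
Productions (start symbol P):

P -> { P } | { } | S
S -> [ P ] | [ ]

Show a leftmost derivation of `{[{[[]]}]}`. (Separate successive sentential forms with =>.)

P => {P} => {S} => {[P]} => {[{P}]} => {[{S}]} => {[{[P]}]} => {[{[S]}]} => {[{[[]]}]}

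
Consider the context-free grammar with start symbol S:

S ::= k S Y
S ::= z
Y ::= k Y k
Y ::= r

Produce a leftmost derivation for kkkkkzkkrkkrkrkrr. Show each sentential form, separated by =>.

S => kSY   [S ::= k S Y]
kSY => kkSYY   [S ::= k S Y]
kkSYY => kkkSYYY   [S ::= k S Y]
kkkSYYY => kkkkSYYYY   [S ::= k S Y]
kkkkSYYYY => kkkkkSYYYYY   [S ::= k S Y]
kkkkkSYYYYY => kkkkkzYYYYY   [S ::= z]
kkkkkzYYYYY => kkkkkzkYkYYYY   [Y ::= k Y k]
kkkkkzkYkYYYY => kkkkkzkkYkkYYYY   [Y ::= k Y k]
kkkkkzkkYkkYYYY => kkkkkzkkrkkYYYY   [Y ::= r]
kkkkkzkkrkkYYYY => kkkkkzkkrkkrYYY   [Y ::= r]
kkkkkzkkrkkrYYY => kkkkkzkkrkkrkYkYY   [Y ::= k Y k]
kkkkkzkkrkkrkYkYY => kkkkkzkkrkkrkrkYY   [Y ::= r]
kkkkkzkkrkkrkrkYY => kkkkkzkkrkkrkrkrY   [Y ::= r]
kkkkkzkkrkkrkrkrY => kkkkkzkkrkkrkrkrr   [Y ::= r]

S => kSY => kkSYY => kkkSYYY => kkkkSYYYY => kkkkkSYYYYY => kkkkkzYYYYY => kkkkkzkYkYYYY => kkkkkzkkYkkYYYY => kkkkkzkkrkkYYYY => kkkkkzkkrkkrYYY => kkkkkzkkrkkrkYkYY => kkkkkzkkrkkrkrkYY => kkkkkzkkrkkrkrkrY => kkkkkzkkrkkrkrkrr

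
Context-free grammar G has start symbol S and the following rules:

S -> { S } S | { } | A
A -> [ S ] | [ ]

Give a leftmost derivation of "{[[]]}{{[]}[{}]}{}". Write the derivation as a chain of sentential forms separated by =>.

S => {S}S   [S -> { S } S]
{S}S => {A}S   [S -> A]
{A}S => {[S]}S   [A -> [ S ]]
{[S]}S => {[A]}S   [S -> A]
{[A]}S => {[[]]}S   [A -> [ ]]
{[[]]}S => {[[]]}{S}S   [S -> { S } S]
{[[]]}{S}S => {[[]]}{{S}S}S   [S -> { S } S]
{[[]]}{{S}S}S => {[[]]}{{A}S}S   [S -> A]
{[[]]}{{A}S}S => {[[]]}{{[]}S}S   [A -> [ ]]
{[[]]}{{[]}S}S => {[[]]}{{[]}A}S   [S -> A]
{[[]]}{{[]}A}S => {[[]]}{{[]}[S]}S   [A -> [ S ]]
{[[]]}{{[]}[S]}S => {[[]]}{{[]}[{}]}S   [S -> { }]
{[[]]}{{[]}[{}]}S => {[[]]}{{[]}[{}]}{}   [S -> { }]

S=>{S}S=>{A}S=>{[S]}S=>{[A]}S=>{[[]]}S=>{[[]]}{S}S=>{[[]]}{{S}S}S=>{[[]]}{{A}S}S=>{[[]]}{{[]}S}S=>{[[]]}{{[]}A}S=>{[[]]}{{[]}[S]}S=>{[[]]}{{[]}[{}]}S=>{[[]]}{{[]}[{}]}{}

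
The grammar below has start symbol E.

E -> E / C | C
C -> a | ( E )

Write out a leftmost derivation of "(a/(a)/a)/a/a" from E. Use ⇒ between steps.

E ⇒ E/C ⇒ E/C/C ⇒ C/C/C ⇒ (E)/C/C ⇒ (E/C)/C/C ⇒ (E/C/C)/C/C ⇒ (C/C/C)/C/C ⇒ (a/C/C)/C/C ⇒ (a/(E)/C)/C/C ⇒ (a/(C)/C)/C/C ⇒ (a/(a)/C)/C/C ⇒ (a/(a)/a)/C/C ⇒ (a/(a)/a)/a/C ⇒ (a/(a)/a)/a/a

E ⇒ E/C   [E -> E / C]
E/C ⇒ E/C/C   [E -> E / C]
E/C/C ⇒ C/C/C   [E -> C]
C/C/C ⇒ (E)/C/C   [C -> ( E )]
(E)/C/C ⇒ (E/C)/C/C   [E -> E / C]
(E/C)/C/C ⇒ (E/C/C)/C/C   [E -> E / C]
(E/C/C)/C/C ⇒ (C/C/C)/C/C   [E -> C]
(C/C/C)/C/C ⇒ (a/C/C)/C/C   [C -> a]
(a/C/C)/C/C ⇒ (a/(E)/C)/C/C   [C -> ( E )]
(a/(E)/C)/C/C ⇒ (a/(C)/C)/C/C   [E -> C]
(a/(C)/C)/C/C ⇒ (a/(a)/C)/C/C   [C -> a]
(a/(a)/C)/C/C ⇒ (a/(a)/a)/C/C   [C -> a]
(a/(a)/a)/C/C ⇒ (a/(a)/a)/a/C   [C -> a]
(a/(a)/a)/a/C ⇒ (a/(a)/a)/a/a   [C -> a]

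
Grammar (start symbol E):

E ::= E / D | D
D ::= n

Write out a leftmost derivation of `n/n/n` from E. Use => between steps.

E => E/D => E/D/D => D/D/D => n/D/D => n/n/D => n/n/n

E => E/D   [E ::= E / D]
E/D => E/D/D   [E ::= E / D]
E/D/D => D/D/D   [E ::= D]
D/D/D => n/D/D   [D ::= n]
n/D/D => n/n/D   [D ::= n]
n/n/D => n/n/n   [D ::= n]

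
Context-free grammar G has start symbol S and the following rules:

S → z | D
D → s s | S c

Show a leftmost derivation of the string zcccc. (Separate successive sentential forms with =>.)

S => D => Sc => Dc => Scc => Dcc => Sccc => Dccc => Scccc => zcccc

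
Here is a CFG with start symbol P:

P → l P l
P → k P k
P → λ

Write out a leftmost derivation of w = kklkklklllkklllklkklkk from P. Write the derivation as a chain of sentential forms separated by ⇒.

P⇒kPk⇒kkPkk⇒kklPlkk⇒kklkPklkk⇒kklkkPkklkk⇒kklkklPlkklkk⇒kklkklkPklkklkk⇒kklkklklPlklkklkk⇒kklkklkllPllklkklkk⇒kklkklklllPlllklkklkk⇒kklkklklllkPklllklkklkk⇒kklkklklllkklllklkklkk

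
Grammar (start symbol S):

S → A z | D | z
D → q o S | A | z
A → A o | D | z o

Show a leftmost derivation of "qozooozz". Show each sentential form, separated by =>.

S => Az => Dz => qoSz => qoAzz => qoAozz => qoAoozz => qozooozz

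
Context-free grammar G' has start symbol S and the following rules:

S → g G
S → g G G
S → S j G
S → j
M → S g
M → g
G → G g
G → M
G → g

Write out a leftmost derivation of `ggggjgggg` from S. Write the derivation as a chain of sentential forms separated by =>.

S => gGG => gGgG => gMgG => gSggG => gSjGggG => ggGjGggG => ggGgjGggG => ggMgjGggG => ggggjGggG => ggggjMggG => ggggjgggG => ggggjgggg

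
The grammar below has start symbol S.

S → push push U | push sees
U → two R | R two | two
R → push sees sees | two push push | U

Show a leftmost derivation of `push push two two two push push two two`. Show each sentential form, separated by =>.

S => push push U => push push R two => push push U two => push push two R two => push push two U two => push push two R two two => push push two U two two => push push two two R two two => push push two two two push push two two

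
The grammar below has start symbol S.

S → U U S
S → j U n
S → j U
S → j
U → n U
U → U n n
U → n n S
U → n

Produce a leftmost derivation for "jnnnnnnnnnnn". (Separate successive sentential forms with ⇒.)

S ⇒ jU ⇒ jUnn ⇒ jnUnn ⇒ jnnUnn ⇒ jnnnUnn ⇒ jnnnUnnnn ⇒ jnnnnUnnnn ⇒ jnnnnUnnnnnn ⇒ jnnnnnnnnnnn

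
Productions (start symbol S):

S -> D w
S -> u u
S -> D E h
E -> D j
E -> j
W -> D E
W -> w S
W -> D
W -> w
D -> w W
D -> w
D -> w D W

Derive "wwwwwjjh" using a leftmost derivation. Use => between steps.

S => DEh => wWEh => wDEh => wwEh => wwDjh => wwwWjh => wwwDjh => wwwwWjh => wwwwDEjh => wwwwwEjh => wwwwwjjh

S => DEh   [S -> D E h]
DEh => wWEh   [D -> w W]
wWEh => wDEh   [W -> D]
wDEh => wwEh   [D -> w]
wwEh => wwDjh   [E -> D j]
wwDjh => wwwWjh   [D -> w W]
wwwWjh => wwwDjh   [W -> D]
wwwDjh => wwwwWjh   [D -> w W]
wwwwWjh => wwwwDEjh   [W -> D E]
wwwwDEjh => wwwwwEjh   [D -> w]
wwwwwEjh => wwwwwjjh   [E -> j]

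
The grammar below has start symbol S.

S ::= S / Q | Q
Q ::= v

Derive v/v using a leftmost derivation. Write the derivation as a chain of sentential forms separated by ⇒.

S⇒S/Q⇒Q/Q⇒v/Q⇒v/v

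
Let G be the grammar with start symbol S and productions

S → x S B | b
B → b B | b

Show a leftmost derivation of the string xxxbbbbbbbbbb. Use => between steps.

S => xSB => xxSBB => xxxSBBB => xxxbBBB => xxxbbBBB => xxxbbbBBB => xxxbbbbBB => xxxbbbbbBB => xxxbbbbbbBB => xxxbbbbbbbBB => xxxbbbbbbbbBB => xxxbbbbbbbbbB => xxxbbbbbbbbbb

S => xSB   [S → x S B]
xSB => xxSBB   [S → x S B]
xxSBB => xxxSBBB   [S → x S B]
xxxSBBB => xxxbBBB   [S → b]
xxxbBBB => xxxbbBBB   [B → b B]
xxxbbBBB => xxxbbbBBB   [B → b B]
xxxbbbBBB => xxxbbbbBB   [B → b]
xxxbbbbBB => xxxbbbbbBB   [B → b B]
xxxbbbbbBB => xxxbbbbbbBB   [B → b B]
xxxbbbbbbBB => xxxbbbbbbbBB   [B → b B]
xxxbbbbbbbBB => xxxbbbbbbbbBB   [B → b B]
xxxbbbbbbbbBB => xxxbbbbbbbbbB   [B → b]
xxxbbbbbbbbbB => xxxbbbbbbbbbb   [B → b]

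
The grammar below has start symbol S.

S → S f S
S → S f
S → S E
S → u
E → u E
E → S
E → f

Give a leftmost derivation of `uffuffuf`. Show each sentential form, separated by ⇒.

S⇒Sf⇒SfSf⇒SfSfSf⇒SEfSfSf⇒uEfSfSf⇒uffSfSf⇒uffSffSf⇒uffuffSf⇒uffuffuf

S ⇒ Sf   [S → S f]
Sf ⇒ SfSf   [S → S f S]
SfSf ⇒ SfSfSf   [S → S f S]
SfSfSf ⇒ SEfSfSf   [S → S E]
SEfSfSf ⇒ uEfSfSf   [S → u]
uEfSfSf ⇒ uffSfSf   [E → f]
uffSfSf ⇒ uffSffSf   [S → S f]
uffSffSf ⇒ uffuffSf   [S → u]
uffuffSf ⇒ uffuffuf   [S → u]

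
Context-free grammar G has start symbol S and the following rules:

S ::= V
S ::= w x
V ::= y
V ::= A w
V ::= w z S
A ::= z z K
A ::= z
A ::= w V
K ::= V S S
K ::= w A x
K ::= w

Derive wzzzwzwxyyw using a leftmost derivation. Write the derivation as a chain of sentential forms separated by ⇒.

S ⇒ V   [S ::= V]
V ⇒ wzS   [V ::= w z S]
wzS ⇒ wzV   [S ::= V]
wzV ⇒ wzAw   [V ::= A w]
wzAw ⇒ wzzzKw   [A ::= z z K]
wzzzKw ⇒ wzzzVSSw   [K ::= V S S]
wzzzVSSw ⇒ wzzzwzSSSw   [V ::= w z S]
wzzzwzSSSw ⇒ wzzzwzwxSSw   [S ::= w x]
wzzzwzwxSSw ⇒ wzzzwzwxVSw   [S ::= V]
wzzzwzwxVSw ⇒ wzzzwzwxySw   [V ::= y]
wzzzwzwxySw ⇒ wzzzwzwxyVw   [S ::= V]
wzzzwzwxyVw ⇒ wzzzwzwxyyw   [V ::= y]

S⇒V⇒wzS⇒wzV⇒wzAw⇒wzzzKw⇒wzzzVSSw⇒wzzzwzSSSw⇒wzzzwzwxSSw⇒wzzzwzwxVSw⇒wzzzwzwxySw⇒wzzzwzwxyVw⇒wzzzwzwxyyw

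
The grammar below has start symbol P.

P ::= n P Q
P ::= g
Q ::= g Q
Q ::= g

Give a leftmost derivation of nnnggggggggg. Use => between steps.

P => nPQ   [P ::= n P Q]
nPQ => nnPQQ   [P ::= n P Q]
nnPQQ => nnnPQQQ   [P ::= n P Q]
nnnPQQQ => nnngQQQ   [P ::= g]
nnngQQQ => nnnggQQ   [Q ::= g]
nnnggQQ => nnngggQQ   [Q ::= g Q]
nnngggQQ => nnnggggQQ   [Q ::= g Q]
nnnggggQQ => nnngggggQQ   [Q ::= g Q]
nnngggggQQ => nnnggggggQQ   [Q ::= g Q]
nnnggggggQQ => nnngggggggQQ   [Q ::= g Q]
nnngggggggQQ => nnnggggggggQ   [Q ::= g]
nnnggggggggQ => nnnggggggggg   [Q ::= g]

P => nPQ => nnPQQ => nnnPQQQ => nnngQQQ => nnnggQQ => nnngggQQ => nnnggggQQ => nnngggggQQ => nnnggggggQQ => nnngggggggQQ => nnnggggggggQ => nnnggggggggg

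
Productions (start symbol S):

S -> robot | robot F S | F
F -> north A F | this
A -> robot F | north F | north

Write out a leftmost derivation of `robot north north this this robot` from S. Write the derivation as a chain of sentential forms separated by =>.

S => robot F S => robot north A F S => robot north north F F S => robot north north this F S => robot north north this this S => robot north north this this robot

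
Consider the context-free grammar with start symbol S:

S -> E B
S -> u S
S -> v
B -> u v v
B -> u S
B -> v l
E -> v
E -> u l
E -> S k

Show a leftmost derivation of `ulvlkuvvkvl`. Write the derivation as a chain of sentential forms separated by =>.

S=>EB=>SkB=>EBkB=>SkBkB=>EBkBkB=>ulBkBkB=>ulvlkBkB=>ulvlkuvvkB=>ulvlkuvvkvl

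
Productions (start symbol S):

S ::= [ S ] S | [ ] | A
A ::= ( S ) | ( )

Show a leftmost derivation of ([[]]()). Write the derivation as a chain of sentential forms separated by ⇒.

S ⇒ A   [S ::= A]
A ⇒ (S)   [A ::= ( S )]
(S) ⇒ ([S]S)   [S ::= [ S ] S]
([S]S) ⇒ ([[]]S)   [S ::= [ ]]
([[]]S) ⇒ ([[]]A)   [S ::= A]
([[]]A) ⇒ ([[]]())   [A ::= ( )]

S⇒A⇒(S)⇒([S]S)⇒([[]]S)⇒([[]]A)⇒([[]]())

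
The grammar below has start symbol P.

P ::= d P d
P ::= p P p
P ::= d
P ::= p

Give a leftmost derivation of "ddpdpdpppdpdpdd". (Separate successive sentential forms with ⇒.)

P ⇒ dPd ⇒ ddPdd ⇒ ddpPpdd ⇒ ddpdPdpdd ⇒ ddpdpPpdpdd ⇒ ddpdpdPdpdpdd ⇒ ddpdpdpPpdpdpdd ⇒ ddpdpdpppdpdpdd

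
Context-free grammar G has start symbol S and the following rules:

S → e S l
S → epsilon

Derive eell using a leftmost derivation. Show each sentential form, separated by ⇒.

S ⇒ eSl ⇒ eeSll ⇒ eell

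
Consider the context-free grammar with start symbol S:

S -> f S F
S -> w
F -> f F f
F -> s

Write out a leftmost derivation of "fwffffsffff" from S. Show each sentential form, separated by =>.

S=>fSF=>fwF=>fwfFf=>fwffFff=>fwfffFfff=>fwffffFffff=>fwffffsffff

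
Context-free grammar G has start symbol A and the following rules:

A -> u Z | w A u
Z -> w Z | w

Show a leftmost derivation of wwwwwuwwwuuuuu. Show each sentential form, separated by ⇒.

A⇒wAu⇒wwAuu⇒wwwAuuu⇒wwwwAuuuu⇒wwwwwAuuuuu⇒wwwwwuZuuuuu⇒wwwwwuwZuuuuu⇒wwwwwuwwZuuuuu⇒wwwwwuwwwuuuuu

A ⇒ wAu   [A -> w A u]
wAu ⇒ wwAuu   [A -> w A u]
wwAuu ⇒ wwwAuuu   [A -> w A u]
wwwAuuu ⇒ wwwwAuuuu   [A -> w A u]
wwwwAuuuu ⇒ wwwwwAuuuuu   [A -> w A u]
wwwwwAuuuuu ⇒ wwwwwuZuuuuu   [A -> u Z]
wwwwwuZuuuuu ⇒ wwwwwuwZuuuuu   [Z -> w Z]
wwwwwuwZuuuuu ⇒ wwwwwuwwZuuuuu   [Z -> w Z]
wwwwwuwwZuuuuu ⇒ wwwwwuwwwuuuuu   [Z -> w]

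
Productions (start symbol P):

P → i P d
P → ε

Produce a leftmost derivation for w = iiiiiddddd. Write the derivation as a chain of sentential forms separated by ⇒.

P⇒iPd⇒iiPdd⇒iiiPddd⇒iiiiPdddd⇒iiiiiPddddd⇒iiiiiddddd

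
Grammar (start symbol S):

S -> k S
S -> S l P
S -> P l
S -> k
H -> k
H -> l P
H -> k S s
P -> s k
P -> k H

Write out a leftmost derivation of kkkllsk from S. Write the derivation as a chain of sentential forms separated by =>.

S => SlP => kSlP => kPllP => kkHllP => kkkllP => kkkllsk

S => SlP   [S -> S l P]
SlP => kSlP   [S -> k S]
kSlP => kPllP   [S -> P l]
kPllP => kkHllP   [P -> k H]
kkHllP => kkkllP   [H -> k]
kkkllP => kkkllsk   [P -> s k]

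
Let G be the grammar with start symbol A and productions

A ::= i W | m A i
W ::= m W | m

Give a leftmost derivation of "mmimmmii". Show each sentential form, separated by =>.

A => mAi => mmAii => mmiWii => mmimWii => mmimmWii => mmimmmii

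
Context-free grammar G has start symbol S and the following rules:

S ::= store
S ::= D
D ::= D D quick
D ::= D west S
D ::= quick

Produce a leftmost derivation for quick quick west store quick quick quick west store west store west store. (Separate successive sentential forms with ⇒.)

S ⇒ D ⇒ D west S ⇒ D west S west S ⇒ D west S west S west S ⇒ D D quick west S west S west S ⇒ D D quick D quick west S west S west S ⇒ quick D quick D quick west S west S west S ⇒ quick D west S quick D quick west S west S west S ⇒ quick quick west S quick D quick west S west S west S ⇒ quick quick west store quick D quick west S west S west S ⇒ quick quick west store quick quick quick west S west S west S ⇒ quick quick west store quick quick quick west store west S west S ⇒ quick quick west store quick quick quick west store west store west S ⇒ quick quick west store quick quick quick west store west store west store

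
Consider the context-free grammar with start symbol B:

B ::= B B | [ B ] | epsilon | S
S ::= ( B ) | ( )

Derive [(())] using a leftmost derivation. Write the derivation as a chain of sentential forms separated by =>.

B => [B]   [B ::= [ B ]]
[B] => [BB]   [B ::= B B]
[BB] => [SB]   [B ::= S]
[SB] => [(B)B]   [S ::= ( B )]
[(B)B] => [(BB)B]   [B ::= B B]
[(BB)B] => [(SB)B]   [B ::= S]
[(SB)B] => [(()B)B]   [S ::= ( )]
[(()B)B] => [(())B]   [B ::= epsilon]
[(())B] => [(())]   [B ::= epsilon]

B => [B] => [BB] => [SB] => [(B)B] => [(BB)B] => [(SB)B] => [(()B)B] => [(())B] => [(())]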